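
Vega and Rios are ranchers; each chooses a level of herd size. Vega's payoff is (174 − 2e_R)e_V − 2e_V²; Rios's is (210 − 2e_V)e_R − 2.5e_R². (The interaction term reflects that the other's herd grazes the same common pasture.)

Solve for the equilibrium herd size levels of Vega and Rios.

28.125, 30.75

Expanding Vega's payoff: 174e_V − 2e_Re_V − 2e_V².
∂π/∂e_V = 174 − 2e_R − 4e_V = 0, so e_V = 43.5 − 0.5e_R.
Likewise for Rios: e_R = 42 − 0.4e_V.
Substituting the second reaction function into the first: e_V = 43.5 − 0.5(42 − 0.4e_V), which gives 0.8e_V = 22.5 ⇒ e_V = 28.125.
Then e_R = 42 − 0.4·28.125 = 30.75.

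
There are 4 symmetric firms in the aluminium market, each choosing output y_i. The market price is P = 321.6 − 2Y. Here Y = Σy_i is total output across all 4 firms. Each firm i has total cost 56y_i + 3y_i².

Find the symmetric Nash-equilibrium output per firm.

A representative firm's profit is π_i = y_i(321.6 − 2Y) − 56y_i − 3y_i², with Y = y_i + Σ_{j≠i} y_j.
First-order condition: 265.6 − 10y_i − 2Σ_{j≠i} y_j = 0.
Imposing symmetry (y_j = y for all j) turns Σ_{j≠i} y_j into 3y, so 265.6 = 16y and y = 16.6.

16.6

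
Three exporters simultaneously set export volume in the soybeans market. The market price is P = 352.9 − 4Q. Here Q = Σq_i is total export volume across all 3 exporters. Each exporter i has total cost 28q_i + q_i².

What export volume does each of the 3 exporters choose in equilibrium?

A representative exporter's profit is π_i = q_i(352.9 − 4Q) − 28q_i − q_i², with Q = q_i + Σ_{j≠i} q_j.
First-order condition: 324.9 − 10q_i − 4Σ_{j≠i} q_j = 0.
In a symmetric equilibrium every exporter chooses the same q, so Σ_{j≠i} q_j = 2q. The condition becomes 324.9 − 18q = 0, giving q = 324.9/18 = 18.05.

18.05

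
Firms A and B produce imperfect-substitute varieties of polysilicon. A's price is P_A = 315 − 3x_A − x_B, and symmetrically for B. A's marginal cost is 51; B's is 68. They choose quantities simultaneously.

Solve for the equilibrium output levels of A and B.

Firm A's profit: π = x_A(315 − 3x_A − x_B) − 51x_A.
∂π/∂x_A = 264 − 6x_A − x_B = 0 ⇒ x_A = 44 − (1/6)x_B.
Similarly x_B = 247/6 − (1/6)x_A.
Substituting the second reaction function into the first: x_A = 44 − (1/6)(247/6 − (1/6)x_A), which gives (35/36)x_A = 1337/36 ⇒ x_A = 38.2.
Then x_B = 247/6 − (1/6)·38.2 = 34.8.

38.2, 34.8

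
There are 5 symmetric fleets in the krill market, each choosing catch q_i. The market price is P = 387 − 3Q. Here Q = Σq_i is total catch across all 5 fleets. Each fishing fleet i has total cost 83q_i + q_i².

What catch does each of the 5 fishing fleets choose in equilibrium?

15.2

A representative fishing fleet's profit is π_i = q_i(387 − 3Q) − 83q_i − q_i², with Q = q_i + Σ_{j≠i} q_j.
First-order condition: 304 − 8q_i − 3Σ_{j≠i} q_j = 0.
In a symmetric equilibrium every fishing fleet chooses the same q, so Σ_{j≠i} q_j = 4q. The condition becomes 304 − 20q = 0, giving q = 304/20 = 15.2.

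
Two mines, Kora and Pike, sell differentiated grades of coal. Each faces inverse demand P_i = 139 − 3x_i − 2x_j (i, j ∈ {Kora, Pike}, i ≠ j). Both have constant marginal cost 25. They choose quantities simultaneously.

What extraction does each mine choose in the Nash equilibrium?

Mine Kora's profit: π = x_{Kora}(139 − 3x_{Kora} − 2x_{Pike}) − 25x_{Kora}.
∂π/∂x_{Kora} = 114 − 6x_{Kora} − 2x_{Pike} = 0 ⇒ x_{Kora} = 19 − (1/3)x_{Pike}.
By symmetry x_{Pike} = x_{Kora}; substituting into the reaction function, (4/3)x_{Kora} = 19 and x_{Kora} = 14.25.

14.25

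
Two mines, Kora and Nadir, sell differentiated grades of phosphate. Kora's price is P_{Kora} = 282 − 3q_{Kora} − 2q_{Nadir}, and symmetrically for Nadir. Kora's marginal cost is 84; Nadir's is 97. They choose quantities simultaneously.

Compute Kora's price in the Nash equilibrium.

160.6875

Mine Kora's profit: π = q_{Kora}(282 − 3q_{Kora} − 2q_{Nadir}) − 84q_{Kora}.
∂π/∂q_{Kora} = 198 − 6q_{Kora} − 2q_{Nadir} = 0 ⇒ q_{Kora} = 33 − (1/3)q_{Nadir}.
Similarly q_{Nadir} = 185/6 − (1/3)q_{Kora}.
Plugging q_{Nadir} into Kora's best response: q_{Kora} = 33 − (1/3)(185/6 − (1/3)q_{Kora}) ⇒ (8/9)q_{Kora} = 409/18, so q_{Kora} = 25.5625.
Then q_{Nadir} = 185/6 − (1/3)·25.5625 = 22.3125.
P_{Kora} = 282 − 3·25.5625 − 2·22.3125 = 160.6875.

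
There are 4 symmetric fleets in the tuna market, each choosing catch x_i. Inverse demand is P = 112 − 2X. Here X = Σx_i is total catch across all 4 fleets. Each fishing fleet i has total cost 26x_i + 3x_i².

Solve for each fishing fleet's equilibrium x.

5.375

A representative fishing fleet's profit is π_i = x_i(112 − 2X) − 26x_i − 3x_i², with X = x_i + Σ_{j≠i} x_j.
First-order condition: 86 − 10x_i − 2Σ_{j≠i} x_j = 0.
Imposing symmetry (x_j = x for all j) turns Σ_{j≠i} x_j into 3x, so 86 = 16x and x = 5.375.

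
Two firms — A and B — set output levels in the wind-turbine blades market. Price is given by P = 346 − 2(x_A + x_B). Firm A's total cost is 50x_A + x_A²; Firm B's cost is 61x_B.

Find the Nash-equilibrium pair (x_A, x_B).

Firm A's profit: π = x_A(346 − 2(x_A + x_B)) − 50x_A − x_A².
∂π/∂x_A = 296 − 6x_A − 2x_B = 0, so x_A = 148/3 − (1/3)x_B.
For B: ∂π/∂x_B = 285 − 4x_B − 2x_A = 0 ⇒ x_B = 71.25 − 0.5x_A.
Plugging x_B into A's best response: x_A = 148/3 − (1/3)(71.25 − 0.5x_A) ⇒ (5/6)x_A = 307/12, so x_A = 30.7.
Then x_B = 71.25 − 0.5·30.7 = 55.9.

30.7, 55.9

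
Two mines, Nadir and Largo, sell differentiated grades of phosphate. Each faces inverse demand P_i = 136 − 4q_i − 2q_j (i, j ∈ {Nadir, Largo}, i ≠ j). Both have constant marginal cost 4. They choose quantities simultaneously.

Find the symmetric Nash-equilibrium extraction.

13.2

Mine Nadir's profit: π = q_{Nadir}(136 − 4q_{Nadir} − 2q_{Largo}) − 4q_{Nadir}.
∂π/∂q_{Nadir} = 132 − 8q_{Nadir} − 2q_{Largo} = 0 ⇒ q_{Nadir} = 16.5 − 0.25q_{Largo}.
By symmetry q_{Largo} = q_{Nadir}; substituting into the reaction function, 1.25q_{Nadir} = 16.5 and q_{Nadir} = 13.2.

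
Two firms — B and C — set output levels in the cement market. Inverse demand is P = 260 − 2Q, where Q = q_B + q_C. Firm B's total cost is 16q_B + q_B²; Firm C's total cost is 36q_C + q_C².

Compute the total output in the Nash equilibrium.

Firm B's profit: π = q_B(260 − 2(q_B + q_C)) − 16q_B − q_B².
∂π/∂q_B = 244 − 6q_B − 2q_C = 0, so q_B = 122/3 − (1/3)q_C.
By the same steps for C: q_C = 112/3 − (1/3)q_B.
Plugging q_C into B's best response: q_B = 122/3 − (1/3)(112/3 − (1/3)q_B) ⇒ (8/9)q_B = 254/9, so q_B = 31.75.
Then q_C = 112/3 − (1/3)·31.75 = 26.75.
Total output: 31.75 + 26.75 = 58.5.

58.5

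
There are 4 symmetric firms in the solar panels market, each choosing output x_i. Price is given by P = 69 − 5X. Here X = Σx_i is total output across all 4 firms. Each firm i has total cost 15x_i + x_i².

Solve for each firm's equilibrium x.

A representative firm's profit is π_i = x_i(69 − 5X) − 15x_i − x_i², with X = x_i + Σ_{j≠i} x_j.
First-order condition: 54 − 12x_i − 5Σ_{j≠i} x_j = 0.
Imposing symmetry (x_j = x for all j) turns Σ_{j≠i} x_j into 3x, so 54 = 27x and x = 2.

2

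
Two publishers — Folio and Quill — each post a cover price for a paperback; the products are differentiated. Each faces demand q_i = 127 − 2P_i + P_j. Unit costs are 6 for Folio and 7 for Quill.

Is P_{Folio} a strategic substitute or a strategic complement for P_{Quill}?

strategic complements

Folio's profit: π = (P_{Folio} − 6)(127 − 2P_{Folio} + P_{Quill}).
∂π/∂P_{Folio} = 139 − 4P_{Folio} + P_{Quill} = 0 ⇒ P_{Folio} = 34.75 + 0.25P_{Quill}.
The best-response slope dP_{Folio}/dP_{Quill} = 0.25 > 0: the reaction function is upward-sloping, so the choices are strategic complements.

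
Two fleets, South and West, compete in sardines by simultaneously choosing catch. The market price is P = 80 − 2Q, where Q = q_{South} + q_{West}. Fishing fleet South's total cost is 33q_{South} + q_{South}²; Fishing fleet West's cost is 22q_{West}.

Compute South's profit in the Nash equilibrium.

38.88

Fishing fleet South's profit: π = q_{South}(80 − 2(q_{South} + q_{West})) − 33q_{South} − q_{South}².
∂π/∂q_{South} = 47 − 6q_{South} − 2q_{West} = 0, so q_{South} = 47/6 − (1/3)q_{West}.
For West: ∂π/∂q_{West} = 58 − 4q_{West} − 2q_{South} = 0 ⇒ q_{West} = 14.5 − 0.5q_{South}.
Plugging q_{West} into South's best response: q_{South} = 47/6 − (1/3)(14.5 − 0.5q_{South}) ⇒ (5/6)q_{South} = 3, so q_{South} = 3.6.
Then q_{West} = 14.5 − 0.5·3.6 = 12.7.
Price P = 80 − 2·16.3 = 47.4.
South's profit: (47.4 − 33)·3.6 − (3.6)² = 38.88.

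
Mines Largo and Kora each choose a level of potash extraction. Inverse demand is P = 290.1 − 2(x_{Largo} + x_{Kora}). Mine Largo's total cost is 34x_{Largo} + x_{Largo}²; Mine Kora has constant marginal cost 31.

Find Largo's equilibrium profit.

1921.7883

Mine Largo's profit: π = x_{Largo}(290.1 − 2(x_{Largo} + x_{Kora})) − 34x_{Largo} − x_{Largo}².
∂π/∂x_{Largo} = 256.1 − 6x_{Largo} − 2x_{Kora} = 0, so x_{Largo} = 2561/60 − (1/3)x_{Kora}.
For Kora: ∂π/∂x_{Kora} = 259.1 − 4x_{Kora} − 2x_{Largo} = 0 ⇒ x_{Kora} = 64.775 − 0.5x_{Largo}.
Substituting the second reaction function into the first: x_{Largo} = 2561/60 − (1/3)(64.775 − 0.5x_{Largo}), which gives (5/6)x_{Largo} = 2531/120 ⇒ x_{Largo} = 25.31.
Then x_{Kora} = 64.775 − 0.5·25.31 = 52.12.
Price P = 290.1 − 2·77.43 = 135.24.
Largo's profit: (135.24 − 34)·25.31 − (25.31)² = 1921.7883.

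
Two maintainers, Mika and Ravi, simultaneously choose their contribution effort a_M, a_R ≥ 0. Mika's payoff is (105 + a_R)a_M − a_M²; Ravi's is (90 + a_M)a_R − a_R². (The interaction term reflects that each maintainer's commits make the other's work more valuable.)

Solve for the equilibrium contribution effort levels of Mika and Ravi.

100, 95

Expanding Mika's payoff: 105a_M + a_Ra_M − a_M².
∂π/∂a_M = 105 + a_R − 2a_M = 0, so a_M = 52.5 + 0.5a_R.
Likewise for Ravi: a_R = 45 + 0.5a_M.
Substituting the second reaction function into the first: a_M = 52.5 + 0.5(45 + 0.5a_M), which gives 0.75a_M = 75 ⇒ a_M = 100.
Then a_R = 45 + 0.5·100 = 95.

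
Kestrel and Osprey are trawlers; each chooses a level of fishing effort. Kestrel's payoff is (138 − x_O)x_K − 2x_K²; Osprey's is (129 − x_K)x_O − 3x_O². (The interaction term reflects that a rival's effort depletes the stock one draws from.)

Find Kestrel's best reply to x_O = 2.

Expanding Kestrel's payoff: 138x_K − x_Ox_K − 2x_K².
∂π/∂x_K = 138 − x_O − 4x_K = 0, so x_K = 34.5 − 0.25x_O.
At x_O = 2: x_K = 34.5 − 0.25·2 = 34.

34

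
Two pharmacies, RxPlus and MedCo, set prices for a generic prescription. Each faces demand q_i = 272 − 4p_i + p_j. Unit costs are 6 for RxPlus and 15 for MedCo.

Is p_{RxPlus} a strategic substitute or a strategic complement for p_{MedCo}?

strategic complements

RxPlus's profit: π = (p_{RxPlus} − 6)(272 − 4p_{RxPlus} + p_{MedCo}).
∂π/∂p_{RxPlus} = 296 − 8p_{RxPlus} + p_{MedCo} = 0 ⇒ p_{RxPlus} = 37 + 0.125p_{MedCo}.
The best-response slope dp_{RxPlus}/dp_{MedCo} = 0.125 > 0: the reaction function is upward-sloping, so the choices are strategic complements.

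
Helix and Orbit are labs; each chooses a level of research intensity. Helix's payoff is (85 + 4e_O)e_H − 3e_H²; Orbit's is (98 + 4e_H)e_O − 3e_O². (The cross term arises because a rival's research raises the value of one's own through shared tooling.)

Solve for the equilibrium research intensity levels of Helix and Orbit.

45.1, 46.4

Expanding Helix's payoff: 85e_H + 4e_Oe_H − 3e_H².
∂π/∂e_H = 85 + 4e_O − 6e_H = 0, so e_H = 85/6 + (2/3)e_O.
Likewise for Orbit: e_O = 49/3 + (2/3)e_H.
Solving the two reaction functions simultaneously: (1 − (2/3)(2/3))e_H = 85/6 + (2/3)·(49/3), so (5/9)e_H = 451/18 and e_H = 45.1.
Then e_O = 49/3 + (2/3)·45.1 = 46.4.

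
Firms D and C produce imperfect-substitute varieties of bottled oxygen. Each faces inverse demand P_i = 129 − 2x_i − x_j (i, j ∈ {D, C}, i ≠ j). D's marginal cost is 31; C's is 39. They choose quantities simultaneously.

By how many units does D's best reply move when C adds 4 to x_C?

Firm D's profit: π = x_D(129 − 2x_D − x_C) − 31x_D.
∂π/∂x_D = 98 − 4x_D − x_C = 0 ⇒ x_D = 24.5 − 0.25x_C.
The reaction-function slope is −0.25, so a 4-unit rise in x_C moves x_D by −0.25 × 4 = −1. D's best response falls — the actions are strategic substitutes.

-1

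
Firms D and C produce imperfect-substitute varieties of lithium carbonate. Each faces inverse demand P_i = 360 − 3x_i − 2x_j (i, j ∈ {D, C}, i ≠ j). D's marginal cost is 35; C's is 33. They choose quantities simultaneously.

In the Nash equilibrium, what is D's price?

156.5

Firm D's profit: π = x_D(360 − 3x_D − 2x_C) − 35x_D.
∂π/∂x_D = 325 − 6x_D − 2x_C = 0 ⇒ x_D = 325/6 − (1/3)x_C.
Similarly x_C = 54.5 − (1/3)x_D.
Plugging x_C into D's best response: x_D = 325/6 − (1/3)(54.5 − (1/3)x_D) ⇒ (8/9)x_D = 36, so x_D = 40.5.
Then x_C = 54.5 − (1/3)·40.5 = 41.
P_D = 360 − 3·40.5 − 2·41 = 156.5.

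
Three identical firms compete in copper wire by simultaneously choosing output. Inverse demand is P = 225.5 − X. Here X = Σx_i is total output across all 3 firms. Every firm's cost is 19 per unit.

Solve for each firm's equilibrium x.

A representative firm's profit is π_i = x_i(225.5 − X) − 19x_i, with X = x_i + Σ_{j≠i} x_j.
First-order condition: 206.5 − 2x_i − Σ_{j≠i} x_j = 0.
With identical firms, set every x_j = x: then 206.5 − 2x − 2x = 0, i.e. x = 206.5/4 = 51.625.

51.625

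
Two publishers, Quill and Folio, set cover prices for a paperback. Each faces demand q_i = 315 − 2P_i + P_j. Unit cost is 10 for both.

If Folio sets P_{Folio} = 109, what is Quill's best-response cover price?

Quill's profit: π = (P_{Quill} − 10)(315 − 2P_{Quill} + P_{Folio}).
∂π/∂P_{Quill} = 335 − 4P_{Quill} + P_{Folio} = 0 ⇒ P_{Quill} = 83.75 + 0.25P_{Folio}.
At P_{Folio} = 109: P_{Quill} = 83.75 + 0.25·109 = 111.

111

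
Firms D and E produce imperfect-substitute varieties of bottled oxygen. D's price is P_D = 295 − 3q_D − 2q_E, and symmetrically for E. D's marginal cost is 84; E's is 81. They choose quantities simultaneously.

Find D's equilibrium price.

Firm D's profit: π = q_D(295 − 3q_D − 2q_E) − 84q_D.
∂π/∂q_D = 211 − 6q_D − 2q_E = 0 ⇒ q_D = 211/6 − (1/3)q_E.
Similarly q_E = 107/3 − (1/3)q_D.
Plugging q_E into D's best response: q_D = 211/6 − (1/3)(107/3 − (1/3)q_D) ⇒ (8/9)q_D = 419/18, so q_D = 26.1875.
Then q_E = 107/3 − (1/3)·26.1875 = 26.9375.
P_D = 295 − 3·26.1875 − 2·26.9375 = 162.5625.

162.5625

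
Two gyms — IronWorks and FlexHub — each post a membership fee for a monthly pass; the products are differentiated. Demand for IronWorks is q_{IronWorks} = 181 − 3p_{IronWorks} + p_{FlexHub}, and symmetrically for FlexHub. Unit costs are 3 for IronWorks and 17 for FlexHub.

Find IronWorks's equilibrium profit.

IronWorks's profit: π = (p_{IronWorks} − 3)(181 − 3p_{IronWorks} + p_{FlexHub}).
∂π/∂p_{IronWorks} = 190 − 6p_{IronWorks} + p_{FlexHub} = 0 ⇒ p_{IronWorks} = 95/3 + (1/6)p_{FlexHub}.
Similarly p_{FlexHub} = 116/3 + (1/6)p_{IronWorks}.
Plugging p_{FlexHub} into IronWorks's best response: p_{IronWorks} = 95/3 + (1/6)(116/3 + (1/6)p_{IronWorks}) ⇒ (35/36)p_{IronWorks} = 343/9, so p_{IronWorks} = 39.2.
Then p_{FlexHub} = 116/3 + (1/6)·39.2 = 45.2.
q_{IronWorks} = 181 − 3·39.2 + 45.2 = 108.6.
Profit = (39.2 − 3)·108.6 = 3931.32.

3931.32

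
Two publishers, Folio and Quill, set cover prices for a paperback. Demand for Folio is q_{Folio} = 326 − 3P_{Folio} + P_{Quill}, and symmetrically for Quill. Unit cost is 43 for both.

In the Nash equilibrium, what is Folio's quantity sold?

144

Folio's profit: π = (P_{Folio} − 43)(326 − 3P_{Folio} + P_{Quill}).
∂π/∂P_{Folio} = 455 − 6P_{Folio} + P_{Quill} = 0 ⇒ P_{Folio} = 455/6 + (1/6)P_{Quill}.
By symmetry P_{Quill} = P_{Folio}; substituting into the reaction function, (5/6)P_{Folio} = 455/6 and P_{Folio} = 91.
q_{Folio} = 326 − 3·91 + 91 = 144.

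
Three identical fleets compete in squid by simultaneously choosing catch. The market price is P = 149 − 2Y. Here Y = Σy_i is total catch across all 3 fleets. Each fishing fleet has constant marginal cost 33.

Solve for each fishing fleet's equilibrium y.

A representative fishing fleet's profit is π_i = y_i(149 − 2Y) − 33y_i, with Y = y_i + Σ_{j≠i} y_j.
First-order condition: 116 − 4y_i − 2Σ_{j≠i} y_j = 0.
In a symmetric equilibrium every fishing fleet chooses the same y, so Σ_{j≠i} y_j = 2y. The condition becomes 116 − 8y = 0, giving y = 116/8 = 14.5.

14.5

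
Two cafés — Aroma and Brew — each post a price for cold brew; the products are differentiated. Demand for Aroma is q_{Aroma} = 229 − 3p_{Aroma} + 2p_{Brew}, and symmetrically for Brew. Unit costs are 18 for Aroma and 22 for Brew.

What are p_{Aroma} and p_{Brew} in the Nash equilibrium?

71.5, 73

Aroma's profit: π = (p_{Aroma} − 18)(229 − 3p_{Aroma} + 2p_{Brew}).
∂π/∂p_{Aroma} = 283 − 6p_{Aroma} + 2p_{Brew} = 0 ⇒ p_{Aroma} = 283/6 + (1/3)p_{Brew}.
Similarly p_{Brew} = 295/6 + (1/3)p_{Aroma}.
Plugging p_{Brew} into Aroma's best response: p_{Aroma} = 283/6 + (1/3)(295/6 + (1/3)p_{Aroma}) ⇒ (8/9)p_{Aroma} = 572/9, so p_{Aroma} = 71.5.
Then p_{Brew} = 295/6 + (1/3)·71.5 = 73.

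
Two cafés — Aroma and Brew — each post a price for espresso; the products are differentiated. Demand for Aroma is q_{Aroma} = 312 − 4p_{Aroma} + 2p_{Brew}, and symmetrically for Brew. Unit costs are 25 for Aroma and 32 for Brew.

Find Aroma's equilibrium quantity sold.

Aroma's profit: π = (p_{Aroma} − 25)(312 − 4p_{Aroma} + 2p_{Brew}).
∂π/∂p_{Aroma} = 412 − 8p_{Aroma} + 2p_{Brew} = 0 ⇒ p_{Aroma} = 51.5 + 0.25p_{Brew}.
Similarly p_{Brew} = 55 + 0.25p_{Aroma}.
Plugging p_{Brew} into Aroma's best response: p_{Aroma} = 51.5 + 0.25(55 + 0.25p_{Aroma}) ⇒ 0.9375p_{Aroma} = 65.25, so p_{Aroma} = 69.6.
Then p_{Brew} = 55 + 0.25·69.6 = 72.4.
q_{Aroma} = 312 − 4·69.6 + 2·72.4 = 178.4.

178.4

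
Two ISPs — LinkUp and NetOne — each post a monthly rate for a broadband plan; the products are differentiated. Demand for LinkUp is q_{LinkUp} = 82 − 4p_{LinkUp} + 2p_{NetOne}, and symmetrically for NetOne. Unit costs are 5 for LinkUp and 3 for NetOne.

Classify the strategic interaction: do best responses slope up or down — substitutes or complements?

LinkUp's profit: π = (p_{LinkUp} − 5)(82 − 4p_{LinkUp} + 2p_{NetOne}).
∂π/∂p_{LinkUp} = 102 − 8p_{LinkUp} + 2p_{NetOne} = 0 ⇒ p_{LinkUp} = 12.75 + 0.25p_{NetOne}.
The best-response slope dp_{LinkUp}/dp_{NetOne} = 0.25 > 0: the reaction function is upward-sloping, so the choices are strategic complements.

strategic complements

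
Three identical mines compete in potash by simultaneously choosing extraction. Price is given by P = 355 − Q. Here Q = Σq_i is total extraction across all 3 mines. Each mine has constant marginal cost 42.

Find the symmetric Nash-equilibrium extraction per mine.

A representative mine's profit is π_i = q_i(355 − Q) − 42q_i, with Q = q_i + Σ_{j≠i} q_j.
First-order condition: 313 − 2q_i − Σ_{j≠i} q_j = 0.
In a symmetric equilibrium every mine chooses the same q, so Σ_{j≠i} q_j = 2q. The condition becomes 313 − 4q = 0, giving q = 313/4 = 78.25.

78.25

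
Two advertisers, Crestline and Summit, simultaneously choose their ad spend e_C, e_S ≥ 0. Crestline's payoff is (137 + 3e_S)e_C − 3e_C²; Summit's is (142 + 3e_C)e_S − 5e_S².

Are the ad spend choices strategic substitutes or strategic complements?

Expanding Crestline's payoff: 137e_C + 3e_Se_C − 3e_C².
∂π/∂e_C = 137 + 3e_S − 6e_C = 0, so e_C = 137/6 + 0.5e_S.
The best-response slope de_C/de_S = 0.5 > 0: the reaction function is upward-sloping, so the choices are strategic complements.

strategic complements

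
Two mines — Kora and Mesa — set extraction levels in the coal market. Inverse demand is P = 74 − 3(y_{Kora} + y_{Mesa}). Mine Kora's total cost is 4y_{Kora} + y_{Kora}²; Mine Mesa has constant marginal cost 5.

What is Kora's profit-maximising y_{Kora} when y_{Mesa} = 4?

Mine Kora's profit: π = y_{Kora}(74 − 3(y_{Kora} + y_{Mesa})) − 4y_{Kora} − y_{Kora}².
∂π/∂y_{Kora} = 70 − 8y_{Kora} − 3y_{Mesa} = 0, so y_{Kora} = 8.75 − 0.375y_{Mesa}.
At y_{Mesa} = 4: y_{Kora} = 8.75 − 0.375·4 = 7.25.

7.25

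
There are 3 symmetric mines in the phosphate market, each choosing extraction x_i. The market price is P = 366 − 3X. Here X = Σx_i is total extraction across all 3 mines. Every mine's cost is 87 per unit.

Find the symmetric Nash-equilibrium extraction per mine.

A representative mine's profit is π_i = x_i(366 − 3X) − 87x_i, with X = x_i + Σ_{j≠i} x_j.
First-order condition: 279 − 6x_i − 3Σ_{j≠i} x_j = 0.
With identical mines, set every x_j = x: then 279 − 6x − 6x = 0, i.e. x = 279/12 = 23.25.

23.25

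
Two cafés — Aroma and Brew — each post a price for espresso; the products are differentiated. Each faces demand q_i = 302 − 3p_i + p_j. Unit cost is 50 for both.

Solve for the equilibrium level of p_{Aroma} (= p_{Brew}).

90.4

Aroma's profit: π = (p_{Aroma} − 50)(302 − 3p_{Aroma} + p_{Brew}).
∂π/∂p_{Aroma} = 452 − 6p_{Aroma} + p_{Brew} = 0 ⇒ p_{Aroma} = 226/3 + (1/6)p_{Brew}.
The game is symmetric, so in equilibrium p_{Brew} = p_{Aroma}: the reaction function gives (5/6)p_{Aroma} = 226/3, hence p_{Aroma} = 90.4.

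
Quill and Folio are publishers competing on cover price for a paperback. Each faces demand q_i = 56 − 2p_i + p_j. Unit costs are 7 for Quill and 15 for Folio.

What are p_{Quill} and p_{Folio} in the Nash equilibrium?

Quill's profit: π = (p_{Quill} − 7)(56 − 2p_{Quill} + p_{Folio}).
∂π/∂p_{Quill} = 70 − 4p_{Quill} + p_{Folio} = 0 ⇒ p_{Quill} = 17.5 + 0.25p_{Folio}.
Similarly p_{Folio} = 21.5 + 0.25p_{Quill}.
Plugging p_{Folio} into Quill's best response: p_{Quill} = 17.5 + 0.25(21.5 + 0.25p_{Quill}) ⇒ 0.9375p_{Quill} = 22.875, so p_{Quill} = 24.4.
Then p_{Folio} = 21.5 + 0.25·24.4 = 27.6.

24.4, 27.6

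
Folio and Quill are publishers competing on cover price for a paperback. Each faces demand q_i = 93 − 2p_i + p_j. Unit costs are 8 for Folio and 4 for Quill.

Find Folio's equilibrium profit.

Folio's profit: π = (p_{Folio} − 8)(93 − 2p_{Folio} + p_{Quill}).
∂π/∂p_{Folio} = 109 − 4p_{Folio} + p_{Quill} = 0 ⇒ p_{Folio} = 27.25 + 0.25p_{Quill}.
Similarly p_{Quill} = 25.25 + 0.25p_{Folio}.
Solving the two reaction functions simultaneously: (1 − (0.25)(0.25))p_{Folio} = 27.25 + 0.25·25.25, so 0.9375p_{Folio} = 33.5625 and p_{Folio} = 35.8.
Then p_{Quill} = 25.25 + 0.25·35.8 = 34.2.
q_{Folio} = 93 − 2·35.8 + 34.2 = 55.6.
Profit = (35.8 − 8)·55.6 = 1545.68.

1545.68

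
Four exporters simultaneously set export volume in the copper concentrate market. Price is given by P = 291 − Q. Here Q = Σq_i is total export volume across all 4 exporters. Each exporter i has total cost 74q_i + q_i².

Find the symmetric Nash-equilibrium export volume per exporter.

A representative exporter's profit is π_i = q_i(291 − Q) − 74q_i − q_i², with Q = q_i + Σ_{j≠i} q_j.
First-order condition: 217 − 4q_i − Σ_{j≠i} q_j = 0.
With identical exporters, set every q_j = q: then 217 − 4q − 3q = 0, i.e. q = 217/7 = 31.

31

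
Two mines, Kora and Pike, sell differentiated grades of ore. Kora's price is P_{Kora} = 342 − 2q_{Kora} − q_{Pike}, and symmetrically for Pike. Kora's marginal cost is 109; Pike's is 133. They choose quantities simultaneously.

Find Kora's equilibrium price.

205.4

Mine Kora's profit: π = q_{Kora}(342 − 2q_{Kora} − q_{Pike}) − 109q_{Kora}.
∂π/∂q_{Kora} = 233 − 4q_{Kora} − q_{Pike} = 0 ⇒ q_{Kora} = 58.25 − 0.25q_{Pike}.
Similarly q_{Pike} = 52.25 − 0.25q_{Kora}.
Solving the two reaction functions simultaneously: (1 − (−0.25)(−0.25))q_{Kora} = 58.25 − 0.25·52.25, so 0.9375q_{Kora} = 45.1875 and q_{Kora} = 48.2.
Then q_{Pike} = 52.25 − 0.25·48.2 = 40.2.
P_{Kora} = 342 − 2·48.2 − 40.2 = 205.4.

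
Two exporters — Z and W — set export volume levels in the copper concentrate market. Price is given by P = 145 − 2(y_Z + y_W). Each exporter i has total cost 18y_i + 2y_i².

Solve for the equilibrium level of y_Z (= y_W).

12.7

Exporter Z's profit: π = y_Z(145 − 2(y_Z + y_W)) − 18y_Z − 2y_Z².
∂π/∂y_Z = 127 − 8y_Z − 2y_W = 0, so y_Z = 15.875 − 0.25y_W.
By symmetry y_W = y_Z; substituting into the reaction function, 1.25y_Z = 15.875 and y_Z = 12.7.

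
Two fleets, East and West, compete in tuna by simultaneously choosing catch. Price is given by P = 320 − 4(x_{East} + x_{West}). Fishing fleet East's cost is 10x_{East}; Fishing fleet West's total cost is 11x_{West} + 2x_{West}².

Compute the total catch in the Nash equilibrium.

46.45

Fishing fleet East's profit: π = x_{East}(320 − 4(x_{East} + x_{West})) − 10x_{East}.
∂π/∂x_{East} = 310 − 8x_{East} − 4x_{West} = 0, so x_{East} = 38.75 − 0.5x_{West}.
For West: ∂π/∂x_{West} = 309 − 12x_{West} − 4x_{East} = 0 ⇒ x_{West} = 25.75 − (1/3)x_{East}.
Substituting the second reaction function into the first: x_{East} = 38.75 − 0.5(25.75 − (1/3)x_{East}), which gives (5/6)x_{East} = 25.875 ⇒ x_{East} = 31.05.
Then x_{West} = 25.75 − (1/3)·31.05 = 15.4.
Total catch: 31.05 + 15.4 = 46.45.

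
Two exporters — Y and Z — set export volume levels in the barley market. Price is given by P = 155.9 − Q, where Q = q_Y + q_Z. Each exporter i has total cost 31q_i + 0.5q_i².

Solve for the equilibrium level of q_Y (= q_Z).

Exporter Y's profit: π = q_Y(155.9 − (q_Y + q_Z)) − 31q_Y − 0.5q_Y².
∂π/∂q_Y = 124.9 − 3q_Y − q_Z = 0, so q_Y = 1249/30 − (1/3)q_Z.
Setting q_Y = q_Z in the reaction function: q_Y = 1249/30 − (1/3)q_Y, so q_Y = (1249/30) / (4/3) = 31.225.

31.225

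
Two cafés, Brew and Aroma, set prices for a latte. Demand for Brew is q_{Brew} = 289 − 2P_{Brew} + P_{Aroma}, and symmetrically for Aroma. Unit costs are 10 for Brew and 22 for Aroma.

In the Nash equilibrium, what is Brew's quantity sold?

Brew's profit: π = (P_{Brew} − 10)(289 − 2P_{Brew} + P_{Aroma}).
∂π/∂P_{Brew} = 309 − 4P_{Brew} + P_{Aroma} = 0 ⇒ P_{Brew} = 77.25 + 0.25P_{Aroma}.
Similarly P_{Aroma} = 83.25 + 0.25P_{Brew}.
Substituting the second reaction function into the first: P_{Brew} = 77.25 + 0.25(83.25 + 0.25P_{Brew}), which gives 0.9375P_{Brew} = 98.0625 ⇒ P_{Brew} = 104.6.
Then P_{Aroma} = 83.25 + 0.25·104.6 = 109.4.
q_{Brew} = 289 − 2·104.6 + 109.4 = 189.2.

189.2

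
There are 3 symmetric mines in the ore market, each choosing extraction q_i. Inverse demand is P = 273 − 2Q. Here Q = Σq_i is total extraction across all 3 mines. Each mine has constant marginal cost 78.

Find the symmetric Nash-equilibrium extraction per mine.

A representative mine's profit is π_i = q_i(273 − 2Q) − 78q_i, with Q = q_i + Σ_{j≠i} q_j.
First-order condition: 195 − 4q_i − 2Σ_{j≠i} q_j = 0.
In a symmetric equilibrium every mine chooses the same q, so Σ_{j≠i} q_j = 2q. The condition becomes 195 − 8q = 0, giving q = 195/8 = 24.375.

24.375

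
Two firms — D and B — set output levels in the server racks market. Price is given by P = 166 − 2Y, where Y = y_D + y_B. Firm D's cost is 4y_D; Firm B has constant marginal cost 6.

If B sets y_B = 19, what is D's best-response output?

Firm D's profit: π = y_D(166 − 2(y_D + y_B)) − 4y_D.
∂π/∂y_D = 162 − 4y_D − 2y_B = 0, so y_D = 40.5 − 0.5y_B.
At y_B = 19: y_D = 40.5 − 0.5·19 = 31.

31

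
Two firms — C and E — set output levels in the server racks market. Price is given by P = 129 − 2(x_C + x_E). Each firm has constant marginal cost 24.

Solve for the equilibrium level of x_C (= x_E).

17.5

Firm C's profit: π = x_C(129 − 2(x_C + x_E)) − 24x_C.
∂π/∂x_C = 105 − 4x_C − 2x_E = 0, so x_C = 26.25 − 0.5x_E.
By symmetry x_E = x_C; substituting into the reaction function, 1.5x_C = 26.25 and x_C = 17.5.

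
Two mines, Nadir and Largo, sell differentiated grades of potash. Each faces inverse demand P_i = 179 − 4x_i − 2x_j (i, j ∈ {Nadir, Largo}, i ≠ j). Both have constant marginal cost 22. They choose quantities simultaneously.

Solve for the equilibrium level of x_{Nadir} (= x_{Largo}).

Mine Nadir's profit: π = x_{Nadir}(179 − 4x_{Nadir} − 2x_{Largo}) − 22x_{Nadir}.
∂π/∂x_{Nadir} = 157 − 8x_{Nadir} − 2x_{Largo} = 0 ⇒ x_{Nadir} = 19.625 − 0.25x_{Largo}.
By symmetry x_{Largo} = x_{Nadir}; substituting into the reaction function, 1.25x_{Nadir} = 19.625 and x_{Nadir} = 15.7.

15.7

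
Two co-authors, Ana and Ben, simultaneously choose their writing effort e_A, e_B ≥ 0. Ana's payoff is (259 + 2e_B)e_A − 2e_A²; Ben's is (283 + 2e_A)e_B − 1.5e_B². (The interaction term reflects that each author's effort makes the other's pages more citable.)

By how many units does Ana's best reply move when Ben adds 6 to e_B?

Expanding Ana's payoff: 259e_A + 2e_Be_A − 2e_A².
∂π/∂e_A = 259 + 2e_B − 4e_A = 0, so e_A = 64.75 + 0.5e_B.
The reaction-function slope is 0.5, so a 6-unit rise in e_B moves e_A by 0.5 × 6 = 3. Ana's best response rises — the actions are strategic complements.

3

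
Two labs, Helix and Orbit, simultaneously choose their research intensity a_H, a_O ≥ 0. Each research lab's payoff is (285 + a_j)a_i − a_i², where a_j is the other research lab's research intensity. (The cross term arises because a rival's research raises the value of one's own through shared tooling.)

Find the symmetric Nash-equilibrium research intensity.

Helix's payoff is (285 + a_O)a_H − a_H².
∂π/∂a_H = 285 + a_O − 2a_H = 0, so a_H = 142.5 + 0.5a_O.
Setting a_H = a_O in the reaction function: a_H = 142.5 + 0.5a_H, so a_H = 142.5 / 0.5 = 285.

285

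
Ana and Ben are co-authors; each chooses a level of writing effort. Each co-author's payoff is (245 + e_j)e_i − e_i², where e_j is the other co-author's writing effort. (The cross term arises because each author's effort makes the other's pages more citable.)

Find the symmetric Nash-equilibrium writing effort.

Ana's payoff is (245 + e_B)e_A − e_A².
∂π/∂e_A = 245 + e_B − 2e_A = 0, so e_A = 122.5 + 0.5e_B.
Setting e_A = e_B in the reaction function: e_A = 122.5 + 0.5e_A, so e_A = 122.5 / 0.5 = 245.

245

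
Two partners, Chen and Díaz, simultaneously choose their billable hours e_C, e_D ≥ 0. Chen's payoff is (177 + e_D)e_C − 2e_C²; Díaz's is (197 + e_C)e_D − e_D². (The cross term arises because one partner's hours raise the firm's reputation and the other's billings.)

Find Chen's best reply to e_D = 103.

Expanding Chen's payoff: 177e_C + e_De_C − 2e_C².
∂π/∂e_C = 177 + e_D − 4e_C = 0, so e_C = 44.25 + 0.25e_D.
At e_D = 103: e_C = 44.25 + 0.25·103 = 70.

70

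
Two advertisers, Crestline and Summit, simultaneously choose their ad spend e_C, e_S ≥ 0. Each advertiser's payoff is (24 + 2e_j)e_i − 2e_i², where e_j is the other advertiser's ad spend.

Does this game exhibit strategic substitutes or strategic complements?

strategic complements

Crestline's payoff is (24 + 2e_S)e_C − 2e_C².
∂π/∂e_C = 24 + 2e_S − 4e_C = 0, so e_C = 6 + 0.5e_S.
The best-response slope de_C/de_S = 0.5 > 0: the reaction function is upward-sloping, so the choices are strategic complements.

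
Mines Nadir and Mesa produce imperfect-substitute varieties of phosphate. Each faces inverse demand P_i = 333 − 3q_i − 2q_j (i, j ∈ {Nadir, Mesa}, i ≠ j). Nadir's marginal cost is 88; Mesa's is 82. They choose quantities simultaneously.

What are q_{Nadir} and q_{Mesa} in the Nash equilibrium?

30.25, 31.75

Mine Nadir's profit: π = q_{Nadir}(333 − 3q_{Nadir} − 2q_{Mesa}) − 88q_{Nadir}.
∂π/∂q_{Nadir} = 245 − 6q_{Nadir} − 2q_{Mesa} = 0 ⇒ q_{Nadir} = 245/6 − (1/3)q_{Mesa}.
Similarly q_{Mesa} = 251/6 − (1/3)q_{Nadir}.
Substituting the second reaction function into the first: q_{Nadir} = 245/6 − (1/3)(251/6 − (1/3)q_{Nadir}), which gives (8/9)q_{Nadir} = 242/9 ⇒ q_{Nadir} = 30.25.
Then q_{Mesa} = 251/6 − (1/3)·30.25 = 31.75.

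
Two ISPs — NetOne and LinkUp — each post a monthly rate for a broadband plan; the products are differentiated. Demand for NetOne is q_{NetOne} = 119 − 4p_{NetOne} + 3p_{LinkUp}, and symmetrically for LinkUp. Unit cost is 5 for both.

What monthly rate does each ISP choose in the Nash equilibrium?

27.8

NetOne's profit: π = (p_{NetOne} − 5)(119 − 4p_{NetOne} + 3p_{LinkUp}).
∂π/∂p_{NetOne} = 139 − 8p_{NetOne} + 3p_{LinkUp} = 0 ⇒ p_{NetOne} = 17.375 + 0.375p_{LinkUp}.
The game is symmetric, so in equilibrium p_{LinkUp} = p_{NetOne}: the reaction function gives 0.625p_{NetOne} = 17.375, hence p_{NetOne} = 27.8.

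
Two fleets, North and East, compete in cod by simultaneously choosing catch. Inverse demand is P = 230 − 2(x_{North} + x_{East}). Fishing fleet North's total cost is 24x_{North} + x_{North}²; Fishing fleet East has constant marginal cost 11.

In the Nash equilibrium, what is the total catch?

64.4

Fishing fleet North's profit: π = x_{North}(230 − 2(x_{North} + x_{East})) − 24x_{North} − x_{North}².
∂π/∂x_{North} = 206 − 6x_{North} − 2x_{East} = 0, so x_{North} = 103/3 − (1/3)x_{East}.
For East: ∂π/∂x_{East} = 219 − 4x_{East} − 2x_{North} = 0 ⇒ x_{East} = 54.75 − 0.5x_{North}.
Plugging x_{East} into North's best response: x_{North} = 103/3 − (1/3)(54.75 − 0.5x_{North}) ⇒ (5/6)x_{North} = 193/12, so x_{North} = 19.3.
Then x_{East} = 54.75 − 0.5·19.3 = 45.1.
Total catch: 19.3 + 45.1 = 64.4.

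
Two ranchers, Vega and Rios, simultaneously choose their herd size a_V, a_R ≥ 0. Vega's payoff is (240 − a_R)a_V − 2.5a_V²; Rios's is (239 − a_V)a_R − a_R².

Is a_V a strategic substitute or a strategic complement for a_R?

strategic substitutes

Expanding Vega's payoff: 240a_V − a_Ra_V − 2.5a_V².
∂π/∂a_V = 240 − a_R − 5a_V = 0, so a_V = 48 − 0.2a_R.
The best-response slope da_V/da_R = −0.2 < 0: the reaction function is downward-sloping, so the choices are strategic substitutes.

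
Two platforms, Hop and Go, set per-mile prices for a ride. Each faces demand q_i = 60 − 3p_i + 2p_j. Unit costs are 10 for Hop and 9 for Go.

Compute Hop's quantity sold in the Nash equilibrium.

Hop's profit: π = (p_{Hop} − 10)(60 − 3p_{Hop} + 2p_{Go}).
∂π/∂p_{Hop} = 90 − 6p_{Hop} + 2p_{Go} = 0 ⇒ p_{Hop} = 15 + (1/3)p_{Go}.
Similarly p_{Go} = 14.5 + (1/3)p_{Hop}.
Plugging p_{Go} into Hop's best response: p_{Hop} = 15 + (1/3)(14.5 + (1/3)p_{Hop}) ⇒ (8/9)p_{Hop} = 119/6, so p_{Hop} = 22.3125.
Then p_{Go} = 14.5 + (1/3)·22.3125 = 21.9375.
q_{Hop} = 60 − 3·22.3125 + 2·21.9375 = 36.9375.

36.9375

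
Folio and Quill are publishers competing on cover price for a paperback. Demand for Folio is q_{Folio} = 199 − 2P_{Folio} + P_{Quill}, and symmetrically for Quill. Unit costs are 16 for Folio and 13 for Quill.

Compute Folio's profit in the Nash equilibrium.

7344.72

Folio's profit: π = (P_{Folio} − 16)(199 − 2P_{Folio} + P_{Quill}).
∂π/∂P_{Folio} = 231 − 4P_{Folio} + P_{Quill} = 0 ⇒ P_{Folio} = 57.75 + 0.25P_{Quill}.
Similarly P_{Quill} = 56.25 + 0.25P_{Folio}.
Solving the two reaction functions simultaneously: (1 − (0.25)(0.25))P_{Folio} = 57.75 + 0.25·56.25, so 0.9375P_{Folio} = 71.8125 and P_{Folio} = 76.6.
Then P_{Quill} = 56.25 + 0.25·76.6 = 75.4.
q_{Folio} = 199 − 2·76.6 + 75.4 = 121.2.
Profit = (76.6 − 16)·121.2 = 7344.72.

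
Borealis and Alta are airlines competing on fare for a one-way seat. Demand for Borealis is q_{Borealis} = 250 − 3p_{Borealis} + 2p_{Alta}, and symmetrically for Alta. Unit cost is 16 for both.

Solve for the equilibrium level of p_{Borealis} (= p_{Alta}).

Borealis's profit: π = (p_{Borealis} − 16)(250 − 3p_{Borealis} + 2p_{Alta}).
∂π/∂p_{Borealis} = 298 − 6p_{Borealis} + 2p_{Alta} = 0 ⇒ p_{Borealis} = 149/3 + (1/3)p_{Alta}.
Setting p_{Borealis} = p_{Alta} in the reaction function: p_{Borealis} = 149/3 + (1/3)p_{Borealis}, so p_{Borealis} = (149/3) / (2/3) = 74.5.

74.5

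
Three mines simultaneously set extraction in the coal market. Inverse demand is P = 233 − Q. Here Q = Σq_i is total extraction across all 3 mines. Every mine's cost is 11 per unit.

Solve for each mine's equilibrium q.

55.5

A representative mine's profit is π_i = q_i(233 − Q) − 11q_i, with Q = q_i + Σ_{j≠i} q_j.
First-order condition: 222 − 2q_i − Σ_{j≠i} q_j = 0.
With identical mines, set every q_j = q: then 222 − 2q − 2q = 0, i.e. q = 222/4 = 55.5.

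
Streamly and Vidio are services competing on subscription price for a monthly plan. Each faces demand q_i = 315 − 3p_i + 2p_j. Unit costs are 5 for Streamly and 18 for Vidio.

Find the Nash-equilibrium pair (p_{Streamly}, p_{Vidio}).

Streamly's profit: π = (p_{Streamly} − 5)(315 − 3p_{Streamly} + 2p_{Vidio}).
∂π/∂p_{Streamly} = 330 − 6p_{Streamly} + 2p_{Vidio} = 0 ⇒ p_{Streamly} = 55 + (1/3)p_{Vidio}.
Similarly p_{Vidio} = 61.5 + (1/3)p_{Streamly}.
Solving the two reaction functions simultaneously: (1 − (1/3)(1/3))p_{Streamly} = 55 + (1/3)·61.5, so (8/9)p_{Streamly} = 75.5 and p_{Streamly} = 84.9375.
Then p_{Vidio} = 61.5 + (1/3)·84.9375 = 89.8125.

84.9375, 89.8125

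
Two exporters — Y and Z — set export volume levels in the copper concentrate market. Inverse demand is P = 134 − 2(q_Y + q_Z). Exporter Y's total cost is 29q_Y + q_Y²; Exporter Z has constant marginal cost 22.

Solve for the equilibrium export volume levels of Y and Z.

Exporter Y's profit: π = q_Y(134 − 2(q_Y + q_Z)) − 29q_Y − q_Y².
∂π/∂q_Y = 105 − 6q_Y − 2q_Z = 0, so q_Y = 17.5 − (1/3)q_Z.
For Z: ∂π/∂q_Z = 112 − 4q_Z − 2q_Y = 0 ⇒ q_Z = 28 − 0.5q_Y.
Solving the two reaction functions simultaneously: (1 − (−1/3)(−0.5))q_Y = 17.5 − (1/3)·28, so (5/6)q_Y = 49/6 and q_Y = 9.8.
Then q_Z = 28 − 0.5·9.8 = 23.1.

9.8, 23.1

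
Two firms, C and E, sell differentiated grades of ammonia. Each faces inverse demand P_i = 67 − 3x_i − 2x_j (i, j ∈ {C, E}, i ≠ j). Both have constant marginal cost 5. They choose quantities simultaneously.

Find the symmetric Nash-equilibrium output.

Firm C's profit: π = x_C(67 − 3x_C − 2x_E) − 5x_C.
∂π/∂x_C = 62 − 6x_C − 2x_E = 0 ⇒ x_C = 31/3 − (1/3)x_E.
By symmetry x_E = x_C; substituting into the reaction function, (4/3)x_C = 31/3 and x_C = 7.75.

7.75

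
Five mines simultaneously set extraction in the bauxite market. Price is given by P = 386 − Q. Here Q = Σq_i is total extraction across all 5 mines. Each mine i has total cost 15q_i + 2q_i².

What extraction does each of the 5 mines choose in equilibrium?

A representative mine's profit is π_i = q_i(386 − Q) − 15q_i − 2q_i², with Q = q_i + Σ_{j≠i} q_j.
First-order condition: 371 − 6q_i − Σ_{j≠i} q_j = 0.
With identical mines, set every q_j = q: then 371 − 6q − 4q = 0, i.e. q = 371/10 = 37.1.

37.1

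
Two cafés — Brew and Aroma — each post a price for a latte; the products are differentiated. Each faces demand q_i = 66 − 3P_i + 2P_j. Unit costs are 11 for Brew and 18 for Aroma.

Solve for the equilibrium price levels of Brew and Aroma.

Brew's profit: π = (P_{Brew} − 11)(66 − 3P_{Brew} + 2P_{Aroma}).
∂π/∂P_{Brew} = 99 − 6P_{Brew} + 2P_{Aroma} = 0 ⇒ P_{Brew} = 16.5 + (1/3)P_{Aroma}.
Similarly P_{Aroma} = 20 + (1/3)P_{Brew}.
Plugging P_{Aroma} into Brew's best response: P_{Brew} = 16.5 + (1/3)(20 + (1/3)P_{Brew}) ⇒ (8/9)P_{Brew} = 139/6, so P_{Brew} = 26.0625.
Then P_{Aroma} = 20 + (1/3)·26.0625 = 28.6875.

26.0625, 28.6875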